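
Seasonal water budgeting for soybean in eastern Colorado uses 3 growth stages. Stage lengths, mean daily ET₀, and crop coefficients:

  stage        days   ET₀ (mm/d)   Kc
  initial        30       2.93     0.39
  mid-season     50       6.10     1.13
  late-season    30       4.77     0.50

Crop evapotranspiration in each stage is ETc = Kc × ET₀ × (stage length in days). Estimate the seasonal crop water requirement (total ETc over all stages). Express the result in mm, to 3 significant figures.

450 mm

initial: 0.39 × 2.93 × 30 = 34.28 mm
mid-season: 1.13 × 6.10 × 50 = 344.65 mm
late-season: 0.50 × 4.77 × 30 = 71.55 mm
Seasonal total = 450.48 mm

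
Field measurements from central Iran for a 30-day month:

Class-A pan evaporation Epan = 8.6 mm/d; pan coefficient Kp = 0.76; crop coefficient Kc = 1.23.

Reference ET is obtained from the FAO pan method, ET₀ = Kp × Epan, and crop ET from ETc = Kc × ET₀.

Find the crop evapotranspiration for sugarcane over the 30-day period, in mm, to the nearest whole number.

241 mm

ET₀ = 0.76 × 8.6 = 6.5360 mm/d
ETc = Kc × ET₀ = 1.23 × 6.5360 = 8.0393 mm/d
Over 30 days: 8.0393 × 30 = 241.179 mm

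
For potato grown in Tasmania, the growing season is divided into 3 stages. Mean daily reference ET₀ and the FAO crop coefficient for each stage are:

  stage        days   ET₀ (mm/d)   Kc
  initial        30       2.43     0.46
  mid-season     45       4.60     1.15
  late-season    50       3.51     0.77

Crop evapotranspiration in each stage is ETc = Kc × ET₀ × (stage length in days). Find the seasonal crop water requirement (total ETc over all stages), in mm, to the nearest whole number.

407 mm

initial: 0.46 × 2.43 × 30 = 33.53 mm
mid-season: 1.15 × 4.60 × 45 = 238.05 mm
late-season: 0.77 × 3.51 × 50 = 135.14 mm
Seasonal total = 406.72 mm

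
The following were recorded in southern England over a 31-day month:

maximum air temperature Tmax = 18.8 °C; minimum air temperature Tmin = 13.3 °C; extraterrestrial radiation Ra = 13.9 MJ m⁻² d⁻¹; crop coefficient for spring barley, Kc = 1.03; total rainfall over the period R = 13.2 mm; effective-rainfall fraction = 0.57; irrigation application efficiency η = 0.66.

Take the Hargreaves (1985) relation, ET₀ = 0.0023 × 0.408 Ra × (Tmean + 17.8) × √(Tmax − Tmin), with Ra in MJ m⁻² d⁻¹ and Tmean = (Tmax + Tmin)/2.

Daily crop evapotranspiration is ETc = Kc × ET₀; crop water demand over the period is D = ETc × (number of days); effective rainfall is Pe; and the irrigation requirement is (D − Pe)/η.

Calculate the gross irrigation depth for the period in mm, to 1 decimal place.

38.7 mm

Tmean = (18.8 + 13.3)/2 = 16.05 °C
0.408 Ra = 0.408 × 13.9 = 5.6712 mm/d equivalent
ET₀ = 0.0023 × 5.6712 × (16.05 + 17.8) × √5.5 = 0.0023 × 5.6712 × 33.85 × 2.3452 = 1.0355 mm/d
ETc = Kc × ET₀ = 1.03 × 1.0355 = 1.0666 mm/d
Crop demand D = ETc × 31 d = 1.0666 × 31 = 33.065 mm
Pe = 0.57 × 13.2 = 7.524 mm
D − Pe = 33.065 − 7.524 = 25.541 mm
Gross irrigation = 25.541 / 0.66 = 38.698 mm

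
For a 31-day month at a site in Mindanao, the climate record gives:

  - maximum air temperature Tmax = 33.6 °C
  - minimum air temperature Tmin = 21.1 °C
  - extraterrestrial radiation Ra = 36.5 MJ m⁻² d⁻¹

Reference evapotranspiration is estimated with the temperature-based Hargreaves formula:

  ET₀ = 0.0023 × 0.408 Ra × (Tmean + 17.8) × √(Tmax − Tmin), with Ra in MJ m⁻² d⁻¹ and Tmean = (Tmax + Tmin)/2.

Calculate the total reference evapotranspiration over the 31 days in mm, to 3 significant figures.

Tmean = (33.6 + 21.1)/2 = 27.35 °C
0.408 Ra = 0.408 × 36.5 = 14.8920 mm/d equivalent
ET₀ = 0.0023 × 14.8920 × (27.35 + 17.8) × √12.5 = 0.0023 × 14.8920 × 45.15 × 3.5355 = 5.4675 mm/d
Over 31 days: 5.4675 × 31 = 169.493 mm

169 mm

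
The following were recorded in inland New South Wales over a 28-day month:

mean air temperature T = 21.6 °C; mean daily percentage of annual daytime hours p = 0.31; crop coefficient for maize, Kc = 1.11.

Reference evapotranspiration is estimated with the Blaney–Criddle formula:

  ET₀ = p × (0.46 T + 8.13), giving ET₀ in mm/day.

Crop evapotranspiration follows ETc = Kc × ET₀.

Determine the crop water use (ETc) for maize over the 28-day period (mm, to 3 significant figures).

174 mm

ET₀ = 0.31 × (0.46 × 21.6 + 8.13) = 0.31 × 18.066 = 5.6005 mm/d
ETc = Kc × ET₀ = 1.11 × 5.6005 = 6.2166 mm/d
Over 28 days: 6.2166 × 28 = 174.065 mm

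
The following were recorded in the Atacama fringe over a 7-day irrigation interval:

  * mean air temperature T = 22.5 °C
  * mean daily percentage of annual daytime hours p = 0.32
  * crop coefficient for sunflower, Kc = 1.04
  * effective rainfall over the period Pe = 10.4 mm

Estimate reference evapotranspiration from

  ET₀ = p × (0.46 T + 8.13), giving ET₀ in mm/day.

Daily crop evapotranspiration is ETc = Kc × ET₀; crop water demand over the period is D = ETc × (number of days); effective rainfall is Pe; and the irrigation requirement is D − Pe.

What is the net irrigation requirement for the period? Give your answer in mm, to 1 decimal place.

32.7 mm

ET₀ = 0.32 × (0.46 × 22.5 + 8.13) = 0.32 × 18.480 = 5.9136 mm/d
ETc = Kc × ET₀ = 1.04 × 5.9136 = 6.1501 mm/d
Crop demand D = ETc × 7 d = 6.1501 × 7 = 43.051 mm
D − Pe = 43.051 − 10.4 = 32.651 mm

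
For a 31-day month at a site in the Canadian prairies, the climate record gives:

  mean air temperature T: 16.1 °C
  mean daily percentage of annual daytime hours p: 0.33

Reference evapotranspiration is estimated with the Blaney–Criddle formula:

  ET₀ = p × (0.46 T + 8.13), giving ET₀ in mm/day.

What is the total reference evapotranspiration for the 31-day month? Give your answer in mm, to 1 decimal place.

ET₀ = 0.33 × (0.46 × 16.1 + 8.13) = 0.33 × 15.536 = 5.1269 mm/d
Monthly total = 5.1269 × 31 = 158.934 mm

158.9 mm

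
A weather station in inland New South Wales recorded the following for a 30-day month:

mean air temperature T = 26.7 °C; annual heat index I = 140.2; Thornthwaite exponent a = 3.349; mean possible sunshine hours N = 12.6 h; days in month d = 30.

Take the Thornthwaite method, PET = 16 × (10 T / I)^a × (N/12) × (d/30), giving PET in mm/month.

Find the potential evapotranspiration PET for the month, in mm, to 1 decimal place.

10T/I = 10 × 26.7 / 140.2 = 1.9044
(10T/I)^a = 1.9044^3.349 = 8.6479
Uncorrected PET = 16 × 8.6479 = 138.366 mm
Correction = (N/12)(d/30) = (12.6/12)(30/30) = 1.0500
PET = 138.366 × 1.0500 = 145.284 mm/month

145.3 mm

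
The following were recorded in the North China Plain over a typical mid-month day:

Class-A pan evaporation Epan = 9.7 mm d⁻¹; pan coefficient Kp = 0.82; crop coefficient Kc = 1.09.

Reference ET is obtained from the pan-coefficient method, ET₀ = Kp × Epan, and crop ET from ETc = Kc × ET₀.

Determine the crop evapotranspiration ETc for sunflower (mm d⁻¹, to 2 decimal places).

8.67 mm d⁻¹

ET₀ = 0.82 × 9.7 = 7.9540 mm/d
ETc = Kc × ET₀ = 1.09 × 7.9540 = 8.6699 mm/d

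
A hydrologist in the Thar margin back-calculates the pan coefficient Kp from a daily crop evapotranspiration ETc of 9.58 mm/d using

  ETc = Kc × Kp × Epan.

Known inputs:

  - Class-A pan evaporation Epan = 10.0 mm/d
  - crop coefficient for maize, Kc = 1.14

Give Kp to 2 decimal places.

0.84

ETc = Kc × Kp × Epan  ⇒  Kp = ETc / (Kc × Epan)
Kp = 9.58 / (1.14 × 10.0) = 9.58 / 11.400 = 0.8404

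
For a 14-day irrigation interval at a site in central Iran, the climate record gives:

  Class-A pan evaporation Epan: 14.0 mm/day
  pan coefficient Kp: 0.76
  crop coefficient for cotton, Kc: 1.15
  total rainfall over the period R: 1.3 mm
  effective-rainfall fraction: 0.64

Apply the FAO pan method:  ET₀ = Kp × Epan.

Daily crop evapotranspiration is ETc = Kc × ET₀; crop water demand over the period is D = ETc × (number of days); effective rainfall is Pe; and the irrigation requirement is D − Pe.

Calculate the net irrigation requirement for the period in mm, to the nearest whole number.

ET₀ = 0.76 × 14.0 = 10.6400 mm/d
ETc = Kc × ET₀ = 1.15 × 10.6400 = 12.2360 mm/d
Crop demand D = ETc × 14 d = 12.2360 × 14 = 171.304 mm
Pe = 0.64 × 1.3 = 0.832 mm
D − Pe = 171.304 − 0.832 = 170.472 mm

170 mm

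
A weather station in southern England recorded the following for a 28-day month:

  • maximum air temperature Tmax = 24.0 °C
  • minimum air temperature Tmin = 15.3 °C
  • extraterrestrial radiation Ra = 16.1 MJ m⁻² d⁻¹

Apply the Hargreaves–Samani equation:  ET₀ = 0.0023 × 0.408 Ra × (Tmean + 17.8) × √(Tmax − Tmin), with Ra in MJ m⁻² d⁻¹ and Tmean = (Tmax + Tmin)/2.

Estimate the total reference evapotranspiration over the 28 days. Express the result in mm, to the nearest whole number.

Tmean = (24.0 + 15.3)/2 = 19.65 °C
0.408 Ra = 0.408 × 16.1 = 6.5688 mm/d equivalent
ET₀ = 0.0023 × 6.5688 × (19.65 + 17.8) × √8.7 = 0.0023 × 6.5688 × 37.45 × 2.9496 = 1.6689 mm/d
Over 28 days: 1.6689 × 28 = 46.729 mm

47 mm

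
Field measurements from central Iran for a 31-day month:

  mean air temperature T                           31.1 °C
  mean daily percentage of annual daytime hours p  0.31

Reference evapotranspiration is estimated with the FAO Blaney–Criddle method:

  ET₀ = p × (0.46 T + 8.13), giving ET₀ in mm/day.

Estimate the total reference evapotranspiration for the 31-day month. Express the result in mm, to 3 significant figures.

216 mm

ET₀ = 0.31 × (0.46 × 31.1 + 8.13) = 0.31 × 22.436 = 6.9552 mm/d
Monthly total = 6.9552 × 31 = 215.611 mm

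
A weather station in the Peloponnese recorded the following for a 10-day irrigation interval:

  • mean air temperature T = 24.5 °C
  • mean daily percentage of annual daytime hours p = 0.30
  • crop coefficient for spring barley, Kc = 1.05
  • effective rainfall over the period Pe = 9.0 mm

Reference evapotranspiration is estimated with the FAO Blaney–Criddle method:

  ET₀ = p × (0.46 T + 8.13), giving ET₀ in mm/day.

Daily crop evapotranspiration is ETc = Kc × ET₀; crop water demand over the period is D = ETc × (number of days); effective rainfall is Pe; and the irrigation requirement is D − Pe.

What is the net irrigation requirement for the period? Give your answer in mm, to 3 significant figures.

52.1 mm

ET₀ = 0.30 × (0.46 × 24.5 + 8.13) = 0.30 × 19.400 = 5.8200 mm/d
ETc = Kc × ET₀ = 1.05 × 5.8200 = 6.1110 mm/d
Crop demand D = ETc × 10 d = 6.1110 × 10 = 61.110 mm
D − Pe = 61.110 − 9.0 = 52.110 mm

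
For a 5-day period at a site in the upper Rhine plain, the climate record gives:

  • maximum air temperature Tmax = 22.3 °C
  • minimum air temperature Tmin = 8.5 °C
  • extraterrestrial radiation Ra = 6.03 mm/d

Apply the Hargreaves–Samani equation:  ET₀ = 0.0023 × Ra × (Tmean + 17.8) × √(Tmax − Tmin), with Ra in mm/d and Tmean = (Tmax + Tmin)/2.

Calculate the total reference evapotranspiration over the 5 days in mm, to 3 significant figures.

8.55 mm

Tmean = (22.3 + 8.5)/2 = 15.40 °C
ET₀ = 0.0023 × 6.03 × (15.40 + 17.8) × √13.8 = 0.0023 × 6.03 × 33.20 × 3.7148 = 1.7105 mm/d
Over 5 days: 1.7105 × 5 = 8.553 mm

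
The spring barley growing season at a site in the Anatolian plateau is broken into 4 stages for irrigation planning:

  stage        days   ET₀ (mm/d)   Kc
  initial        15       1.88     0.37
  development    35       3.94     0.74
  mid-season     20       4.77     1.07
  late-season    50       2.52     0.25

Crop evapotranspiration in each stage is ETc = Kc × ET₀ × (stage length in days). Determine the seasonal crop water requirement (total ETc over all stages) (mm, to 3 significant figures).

246 mm

initial: 0.37 × 1.88 × 15 = 10.43 mm
development: 0.74 × 3.94 × 35 = 102.05 mm
mid-season: 1.07 × 4.77 × 20 = 102.08 mm
late-season: 0.25 × 2.52 × 50 = 31.50 mm
Seasonal total = 246.06 mm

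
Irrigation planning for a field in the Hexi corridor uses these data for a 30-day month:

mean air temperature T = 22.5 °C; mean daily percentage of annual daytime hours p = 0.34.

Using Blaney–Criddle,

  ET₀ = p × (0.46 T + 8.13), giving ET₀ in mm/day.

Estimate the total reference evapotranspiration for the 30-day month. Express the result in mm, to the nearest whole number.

ET₀ = 0.34 × (0.46 × 22.5 + 8.13) = 0.34 × 18.480 = 6.2832 mm/d
Monthly total = 6.2832 × 30 = 188.496 mm

188 mm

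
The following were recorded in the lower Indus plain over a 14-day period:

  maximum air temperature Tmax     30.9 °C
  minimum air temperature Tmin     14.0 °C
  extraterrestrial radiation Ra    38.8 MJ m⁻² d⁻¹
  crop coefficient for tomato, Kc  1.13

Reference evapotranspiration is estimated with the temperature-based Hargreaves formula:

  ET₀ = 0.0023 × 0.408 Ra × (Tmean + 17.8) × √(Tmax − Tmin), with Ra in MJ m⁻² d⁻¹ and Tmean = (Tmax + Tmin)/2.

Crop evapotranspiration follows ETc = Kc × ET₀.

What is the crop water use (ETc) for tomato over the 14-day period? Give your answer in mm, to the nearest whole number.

Tmean = (30.9 + 14.0)/2 = 22.45 °C
0.408 Ra = 0.408 × 38.8 = 15.8304 mm/d equivalent
ET₀ = 0.0023 × 15.8304 × (22.45 + 17.8) × √16.9 = 0.0023 × 15.8304 × 40.25 × 4.1110 = 6.0247 mm/d
ETc = Kc × ET₀ = 1.13 × 6.0247 = 6.8079 mm/d
Over 14 days: 6.8079 × 14 = 95.311 mm

95 mm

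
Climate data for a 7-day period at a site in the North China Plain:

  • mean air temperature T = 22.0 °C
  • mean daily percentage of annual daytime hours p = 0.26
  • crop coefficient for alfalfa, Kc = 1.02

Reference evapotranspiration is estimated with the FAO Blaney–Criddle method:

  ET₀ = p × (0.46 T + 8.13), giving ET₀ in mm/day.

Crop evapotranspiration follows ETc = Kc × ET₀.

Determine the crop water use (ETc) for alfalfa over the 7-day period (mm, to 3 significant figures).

33.9 mm

ET₀ = 0.26 × (0.46 × 22.0 + 8.13) = 0.26 × 18.250 = 4.7450 mm/d
ETc = Kc × ET₀ = 1.02 × 4.7450 = 4.8399 mm/d
Over 7 days: 4.8399 × 7 = 33.879 mm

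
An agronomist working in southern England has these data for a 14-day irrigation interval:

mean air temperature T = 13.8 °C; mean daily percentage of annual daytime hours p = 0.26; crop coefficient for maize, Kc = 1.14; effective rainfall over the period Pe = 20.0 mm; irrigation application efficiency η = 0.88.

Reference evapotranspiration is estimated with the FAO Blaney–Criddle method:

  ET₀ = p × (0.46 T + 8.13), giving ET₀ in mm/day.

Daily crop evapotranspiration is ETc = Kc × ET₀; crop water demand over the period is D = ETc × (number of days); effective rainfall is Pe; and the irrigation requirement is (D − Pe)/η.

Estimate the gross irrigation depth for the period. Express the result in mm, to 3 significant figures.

45.5 mm

ET₀ = 0.26 × (0.46 × 13.8 + 8.13) = 0.26 × 14.478 = 3.7643 mm/d
ETc = Kc × ET₀ = 1.14 × 3.7643 = 4.2913 mm/d
Crop demand D = ETc × 14 d = 4.2913 × 14 = 60.078 mm
D − Pe = 60.078 − 20.0 = 40.078 mm
Gross irrigation = 40.078 / 0.88 = 45.543 mm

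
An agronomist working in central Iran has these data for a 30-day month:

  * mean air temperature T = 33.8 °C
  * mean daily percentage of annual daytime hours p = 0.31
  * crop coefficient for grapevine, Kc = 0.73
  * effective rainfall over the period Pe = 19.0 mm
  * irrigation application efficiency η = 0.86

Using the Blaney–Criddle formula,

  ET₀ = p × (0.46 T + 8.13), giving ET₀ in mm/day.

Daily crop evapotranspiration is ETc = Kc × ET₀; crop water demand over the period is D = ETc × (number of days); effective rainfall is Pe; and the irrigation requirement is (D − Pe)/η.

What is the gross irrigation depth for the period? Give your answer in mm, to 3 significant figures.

165 mm

ET₀ = 0.31 × (0.46 × 33.8 + 8.13) = 0.31 × 23.678 = 7.3402 mm/d
ETc = Kc × ET₀ = 0.73 × 7.3402 = 5.3583 mm/d
Crop demand D = ETc × 30 d = 5.3583 × 30 = 160.749 mm
D − Pe = 160.749 − 19.0 = 141.749 mm
Gross irrigation = 141.749 / 0.86 = 164.824 mm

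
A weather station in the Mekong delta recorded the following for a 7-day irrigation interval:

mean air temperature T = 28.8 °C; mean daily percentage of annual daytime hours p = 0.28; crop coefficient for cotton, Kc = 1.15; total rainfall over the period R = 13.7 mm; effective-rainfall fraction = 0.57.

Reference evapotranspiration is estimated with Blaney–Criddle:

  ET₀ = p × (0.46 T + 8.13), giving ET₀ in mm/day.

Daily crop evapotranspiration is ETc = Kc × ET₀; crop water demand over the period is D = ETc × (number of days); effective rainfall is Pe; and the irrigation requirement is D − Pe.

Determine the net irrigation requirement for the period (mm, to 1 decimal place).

40.4 mm

ET₀ = 0.28 × (0.46 × 28.8 + 8.13) = 0.28 × 21.378 = 5.9858 mm/d
ETc = Kc × ET₀ = 1.15 × 5.9858 = 6.8837 mm/d
Crop demand D = ETc × 7 d = 6.8837 × 7 = 48.186 mm
Pe = 0.57 × 13.7 = 7.809 mm
D − Pe = 48.186 − 7.809 = 40.377 mm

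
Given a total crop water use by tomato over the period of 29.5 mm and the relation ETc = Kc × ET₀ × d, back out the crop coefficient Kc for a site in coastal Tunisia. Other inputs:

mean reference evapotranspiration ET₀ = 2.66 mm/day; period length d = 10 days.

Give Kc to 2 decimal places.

1.11

ETc = Kc × ET₀ × d  ⇒  Kc = ETc / (ET₀ × d)
Kc = 29.5 / (2.66 × 10) = 29.5 / 26.60 = 1.1090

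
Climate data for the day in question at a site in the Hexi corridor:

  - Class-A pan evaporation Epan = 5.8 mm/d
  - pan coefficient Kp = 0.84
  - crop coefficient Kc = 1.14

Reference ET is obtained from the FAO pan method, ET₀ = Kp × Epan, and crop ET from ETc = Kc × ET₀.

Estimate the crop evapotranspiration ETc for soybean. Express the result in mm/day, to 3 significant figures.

ET₀ = 0.84 × 5.8 = 4.8720 mm/d
ETc = Kc × ET₀ = 1.14 × 4.8720 = 5.5541 mm/d

5.55 mm/day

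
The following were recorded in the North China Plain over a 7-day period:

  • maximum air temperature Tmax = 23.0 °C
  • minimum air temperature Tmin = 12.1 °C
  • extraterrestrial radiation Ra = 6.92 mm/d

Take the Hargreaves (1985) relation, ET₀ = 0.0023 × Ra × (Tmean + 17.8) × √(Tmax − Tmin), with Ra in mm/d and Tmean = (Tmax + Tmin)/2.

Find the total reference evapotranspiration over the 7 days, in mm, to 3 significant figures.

Tmean = (23.0 + 12.1)/2 = 17.55 °C
ET₀ = 0.0023 × 6.92 × (17.55 + 17.8) × √10.9 = 0.0023 × 6.92 × 35.35 × 3.3015 = 1.8575 mm/d
Over 7 days: 1.8575 × 7 = 13.003 mm

13.0 mm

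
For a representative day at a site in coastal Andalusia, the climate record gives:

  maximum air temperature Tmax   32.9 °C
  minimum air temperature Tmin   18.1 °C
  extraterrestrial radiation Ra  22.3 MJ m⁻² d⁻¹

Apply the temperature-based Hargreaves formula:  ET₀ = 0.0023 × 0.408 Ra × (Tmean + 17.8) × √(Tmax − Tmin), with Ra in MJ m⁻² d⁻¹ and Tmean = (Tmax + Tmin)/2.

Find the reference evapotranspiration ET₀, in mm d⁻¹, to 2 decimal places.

3.49 mm d⁻¹

Tmean = (32.9 + 18.1)/2 = 25.50 °C
0.408 Ra = 0.408 × 22.3 = 9.0984 mm/d equivalent
ET₀ = 0.0023 × 9.0984 × (25.50 + 17.8) × √14.8 = 0.0023 × 9.0984 × 43.30 × 3.8471 = 3.4859 mm/d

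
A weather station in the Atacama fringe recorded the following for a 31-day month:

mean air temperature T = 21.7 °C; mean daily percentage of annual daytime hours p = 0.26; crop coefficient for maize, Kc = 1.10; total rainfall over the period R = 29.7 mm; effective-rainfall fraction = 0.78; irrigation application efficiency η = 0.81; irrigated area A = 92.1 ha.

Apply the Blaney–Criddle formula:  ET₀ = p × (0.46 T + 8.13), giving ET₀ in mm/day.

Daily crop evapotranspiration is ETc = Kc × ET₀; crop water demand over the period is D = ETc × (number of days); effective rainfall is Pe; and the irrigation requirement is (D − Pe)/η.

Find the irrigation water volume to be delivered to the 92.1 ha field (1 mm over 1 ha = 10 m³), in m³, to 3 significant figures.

156000 m³

ET₀ = 0.26 × (0.46 × 21.7 + 8.13) = 0.26 × 18.112 = 4.7091 mm/d
ETc = Kc × ET₀ = 1.10 × 4.7091 = 5.1800 mm/d
Crop demand D = ETc × 31 d = 5.1800 × 31 = 160.580 mm
Pe = 0.78 × 29.7 = 23.166 mm
D − Pe = 160.580 − 23.166 = 137.414 mm
Gross irrigation = 137.414 / 0.81 = 169.647 mm
Volume = 169.647 mm × 92.1 ha × 10 = 156244.9 m³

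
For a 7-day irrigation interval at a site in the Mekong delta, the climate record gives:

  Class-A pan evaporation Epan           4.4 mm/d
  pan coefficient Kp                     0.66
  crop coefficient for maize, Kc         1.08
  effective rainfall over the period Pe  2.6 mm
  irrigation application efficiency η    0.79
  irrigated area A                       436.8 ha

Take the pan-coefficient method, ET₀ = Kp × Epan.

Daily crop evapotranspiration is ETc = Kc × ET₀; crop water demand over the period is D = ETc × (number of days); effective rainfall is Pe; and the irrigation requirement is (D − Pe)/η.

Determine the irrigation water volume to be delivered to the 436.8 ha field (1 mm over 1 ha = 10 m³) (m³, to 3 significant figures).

ET₀ = 0.66 × 4.4 = 2.9040 mm/d
ETc = Kc × ET₀ = 1.08 × 2.9040 = 3.1363 mm/d
Crop demand D = ETc × 7 d = 3.1363 × 7 = 21.954 mm
D − Pe = 21.954 − 2.6 = 19.354 mm
Gross irrigation = 19.354 / 0.79 = 24.499 mm
Volume = 24.499 mm × 436.8 ha × 10 = 107011.6 m³

107000 m³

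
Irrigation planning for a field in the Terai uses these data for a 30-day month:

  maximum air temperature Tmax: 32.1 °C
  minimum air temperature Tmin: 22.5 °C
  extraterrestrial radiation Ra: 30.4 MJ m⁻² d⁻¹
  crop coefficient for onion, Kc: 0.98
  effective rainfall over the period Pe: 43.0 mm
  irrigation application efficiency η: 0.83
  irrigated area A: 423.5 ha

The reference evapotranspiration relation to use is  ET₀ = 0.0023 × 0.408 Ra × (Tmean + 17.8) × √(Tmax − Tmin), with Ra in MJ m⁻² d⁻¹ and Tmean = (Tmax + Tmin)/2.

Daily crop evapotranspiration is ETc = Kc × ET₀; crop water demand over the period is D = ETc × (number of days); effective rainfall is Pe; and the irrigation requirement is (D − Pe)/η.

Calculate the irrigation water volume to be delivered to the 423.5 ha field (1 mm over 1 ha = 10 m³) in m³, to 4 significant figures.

378600 m³

Tmean = (32.1 + 22.5)/2 = 27.30 °C
0.408 Ra = 0.408 × 30.4 = 12.4032 mm/d equivalent
ET₀ = 0.0023 × 12.4032 × (27.30 + 17.8) × √9.6 = 0.0023 × 12.4032 × 45.10 × 3.0984 = 3.9864 mm/d
ETc = Kc × ET₀ = 0.98 × 3.9864 = 3.9067 mm/d
Crop demand D = ETc × 30 d = 3.9067 × 30 = 117.201 mm
D − Pe = 117.201 − 43.0 = 74.201 mm
Gross irrigation = 74.201 / 0.83 = 89.399 mm
Volume = 89.399 mm × 423.5 ha × 10 = 378604.8 m³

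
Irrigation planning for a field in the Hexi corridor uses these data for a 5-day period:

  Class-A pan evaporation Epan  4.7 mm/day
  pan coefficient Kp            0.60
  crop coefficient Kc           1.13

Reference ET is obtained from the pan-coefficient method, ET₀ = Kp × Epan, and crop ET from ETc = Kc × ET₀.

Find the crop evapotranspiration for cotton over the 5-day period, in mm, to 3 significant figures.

ET₀ = 0.60 × 4.7 = 2.8200 mm/d
ETc = Kc × ET₀ = 1.13 × 2.8200 = 3.1866 mm/d
Over 5 days: 3.1866 × 5 = 15.933 mm

15.9 mm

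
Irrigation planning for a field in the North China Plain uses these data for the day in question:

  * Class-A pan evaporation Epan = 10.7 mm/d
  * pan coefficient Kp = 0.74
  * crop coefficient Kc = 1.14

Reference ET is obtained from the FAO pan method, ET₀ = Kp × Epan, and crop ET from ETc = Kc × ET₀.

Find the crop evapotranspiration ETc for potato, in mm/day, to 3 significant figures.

9.03 mm/day

ET₀ = 0.74 × 10.7 = 7.9180 mm/d
ETc = Kc × ET₀ = 1.14 × 7.9180 = 9.0265 mm/d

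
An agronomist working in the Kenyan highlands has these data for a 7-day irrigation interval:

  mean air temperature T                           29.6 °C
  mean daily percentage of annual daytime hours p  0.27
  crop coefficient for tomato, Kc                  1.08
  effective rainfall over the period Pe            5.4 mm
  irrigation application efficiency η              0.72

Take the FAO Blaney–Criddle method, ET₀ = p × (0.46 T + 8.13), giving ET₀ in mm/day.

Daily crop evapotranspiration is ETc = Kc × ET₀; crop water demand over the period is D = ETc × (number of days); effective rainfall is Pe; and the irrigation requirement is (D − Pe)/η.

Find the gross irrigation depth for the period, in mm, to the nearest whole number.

54 mm

ET₀ = 0.27 × (0.46 × 29.6 + 8.13) = 0.27 × 21.746 = 5.8714 mm/d
ETc = Kc × ET₀ = 1.08 × 5.8714 = 6.3411 mm/d
Crop demand D = ETc × 7 d = 6.3411 × 7 = 44.388 mm
D − Pe = 44.388 − 5.4 = 38.988 mm
Gross irrigation = 38.988 / 0.72 = 54.150 mm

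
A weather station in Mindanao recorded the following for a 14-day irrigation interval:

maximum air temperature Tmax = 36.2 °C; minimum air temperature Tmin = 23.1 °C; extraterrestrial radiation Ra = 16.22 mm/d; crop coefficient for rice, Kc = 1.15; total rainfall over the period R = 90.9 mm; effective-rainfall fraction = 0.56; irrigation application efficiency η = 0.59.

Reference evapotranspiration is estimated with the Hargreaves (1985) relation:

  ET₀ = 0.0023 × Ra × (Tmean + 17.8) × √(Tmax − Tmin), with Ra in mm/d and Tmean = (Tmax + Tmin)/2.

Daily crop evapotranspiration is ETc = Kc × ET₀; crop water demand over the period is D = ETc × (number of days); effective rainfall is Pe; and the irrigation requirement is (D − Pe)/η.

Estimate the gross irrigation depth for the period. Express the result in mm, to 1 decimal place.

Tmean = (36.2 + 23.1)/2 = 29.65 °C
ET₀ = 0.0023 × 16.22 × (29.65 + 17.8) × √13.1 = 0.0023 × 16.22 × 47.45 × 3.6194 = 6.4070 mm/d
ETc = Kc × ET₀ = 1.15 × 6.4070 = 7.3681 mm/d
Crop demand D = ETc × 14 d = 7.3681 × 14 = 103.153 mm
Pe = 0.56 × 90.9 = 50.904 mm
D − Pe = 103.153 − 50.904 = 52.249 mm
Gross irrigation = 52.249 / 0.59 = 88.558 mm

88.6 mm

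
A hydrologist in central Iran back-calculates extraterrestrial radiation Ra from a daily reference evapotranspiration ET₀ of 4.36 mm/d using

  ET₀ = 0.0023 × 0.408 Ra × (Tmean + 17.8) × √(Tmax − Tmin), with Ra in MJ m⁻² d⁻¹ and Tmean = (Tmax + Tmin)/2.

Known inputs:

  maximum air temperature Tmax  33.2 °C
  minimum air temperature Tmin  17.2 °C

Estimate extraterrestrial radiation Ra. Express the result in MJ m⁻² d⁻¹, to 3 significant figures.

Tmean = (33.2+17.2)/2 = 25.20 °C; ΔT = 16.0
Ra = ET₀ / [0.0023 × 0.408 × (Tmean+17.8) × √ΔT]
   = 4.36 / (0.0023 × 0.408 × 43.00 × 4.0000) = 27.013 MJ m⁻² d⁻¹

27.0 MJ m⁻² d⁻¹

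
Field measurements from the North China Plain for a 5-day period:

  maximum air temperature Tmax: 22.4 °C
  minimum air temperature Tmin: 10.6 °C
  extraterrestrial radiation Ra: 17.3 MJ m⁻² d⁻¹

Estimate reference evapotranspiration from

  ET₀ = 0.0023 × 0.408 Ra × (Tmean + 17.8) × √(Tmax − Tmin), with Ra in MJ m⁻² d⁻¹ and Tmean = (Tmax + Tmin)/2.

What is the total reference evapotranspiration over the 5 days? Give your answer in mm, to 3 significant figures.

Tmean = (22.4 + 10.6)/2 = 16.50 °C
0.408 Ra = 0.408 × 17.3 = 7.0584 mm/d equivalent
ET₀ = 0.0023 × 7.0584 × (16.50 + 17.8) × √11.8 = 0.0023 × 7.0584 × 34.30 × 3.4351 = 1.9128 mm/d
Over 5 days: 1.9128 × 5 = 9.564 mm

9.56 mm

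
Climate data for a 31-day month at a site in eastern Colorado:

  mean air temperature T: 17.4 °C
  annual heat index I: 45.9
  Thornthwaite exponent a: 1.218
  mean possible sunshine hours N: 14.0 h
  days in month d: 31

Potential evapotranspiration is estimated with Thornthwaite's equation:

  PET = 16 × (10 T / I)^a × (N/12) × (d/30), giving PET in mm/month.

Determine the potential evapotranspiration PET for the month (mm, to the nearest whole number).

10T/I = 10 × 17.4 / 45.9 = 3.7908
(10T/I)^a = 3.7908^1.218 = 5.0687
Uncorrected PET = 16 × 5.0687 = 81.099 mm
Correction = (N/12)(d/30) = (14.0/12)(31/30) = 1.2056
PET = 81.099 × 1.2056 = 97.773 mm/month

98 mm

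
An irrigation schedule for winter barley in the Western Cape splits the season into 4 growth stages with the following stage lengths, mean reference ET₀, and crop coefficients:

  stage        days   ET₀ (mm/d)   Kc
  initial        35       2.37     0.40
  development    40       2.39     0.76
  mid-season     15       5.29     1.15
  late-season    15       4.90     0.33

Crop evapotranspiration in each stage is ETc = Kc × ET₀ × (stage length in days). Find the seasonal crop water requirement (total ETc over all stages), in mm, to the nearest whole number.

initial: 0.40 × 2.37 × 35 = 33.18 mm
development: 0.76 × 2.39 × 40 = 72.66 mm
mid-season: 1.15 × 5.29 × 15 = 91.25 mm
late-season: 0.33 × 4.90 × 15 = 24.26 mm
Seasonal total = 221.35 mm

221 mm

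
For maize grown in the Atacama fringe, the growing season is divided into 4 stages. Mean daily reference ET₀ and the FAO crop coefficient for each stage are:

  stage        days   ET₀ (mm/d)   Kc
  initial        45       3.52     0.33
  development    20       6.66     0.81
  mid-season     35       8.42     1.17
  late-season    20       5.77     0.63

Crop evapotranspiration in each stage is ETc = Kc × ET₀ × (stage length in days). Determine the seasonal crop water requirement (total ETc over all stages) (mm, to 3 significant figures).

578 mm

initial: 0.33 × 3.52 × 45 = 52.27 mm
development: 0.81 × 6.66 × 20 = 107.89 mm
mid-season: 1.17 × 8.42 × 35 = 344.80 mm
late-season: 0.63 × 5.77 × 20 = 72.70 mm
Seasonal total = 577.66 mm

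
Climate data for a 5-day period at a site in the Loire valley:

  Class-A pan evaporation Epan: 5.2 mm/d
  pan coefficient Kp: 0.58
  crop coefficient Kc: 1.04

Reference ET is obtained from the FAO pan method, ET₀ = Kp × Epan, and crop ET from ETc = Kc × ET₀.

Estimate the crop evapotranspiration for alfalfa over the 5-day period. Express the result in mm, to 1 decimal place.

15.7 mm

ET₀ = 0.58 × 5.2 = 3.0160 mm/d
ETc = Kc × ET₀ = 1.04 × 3.0160 = 3.1366 mm/d
Over 5 days: 3.1366 × 5 = 15.683 mm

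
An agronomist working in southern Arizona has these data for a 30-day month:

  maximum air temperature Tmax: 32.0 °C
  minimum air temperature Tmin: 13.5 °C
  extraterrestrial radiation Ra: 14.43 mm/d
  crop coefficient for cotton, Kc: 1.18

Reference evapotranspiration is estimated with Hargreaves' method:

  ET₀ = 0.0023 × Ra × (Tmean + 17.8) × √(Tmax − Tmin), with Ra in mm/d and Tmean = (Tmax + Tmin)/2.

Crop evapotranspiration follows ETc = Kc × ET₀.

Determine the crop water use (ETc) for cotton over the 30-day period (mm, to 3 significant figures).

Tmean = (32.0 + 13.5)/2 = 22.75 °C
ET₀ = 0.0023 × 14.43 × (22.75 + 17.8) × √18.5 = 0.0023 × 14.43 × 40.55 × 4.3012 = 5.7886 mm/d
ETc = Kc × ET₀ = 1.18 × 5.7886 = 6.8305 mm/d
Over 30 days: 6.8305 × 30 = 204.915 mm

205 mm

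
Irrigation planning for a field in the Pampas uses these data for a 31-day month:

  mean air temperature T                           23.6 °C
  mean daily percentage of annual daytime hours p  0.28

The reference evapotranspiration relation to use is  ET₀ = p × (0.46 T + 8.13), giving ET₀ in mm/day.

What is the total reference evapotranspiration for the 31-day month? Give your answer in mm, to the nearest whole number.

165 mm

ET₀ = 0.28 × (0.46 × 23.6 + 8.13) = 0.28 × 18.986 = 5.3161 mm/d
Monthly total = 5.3161 × 31 = 164.799 mm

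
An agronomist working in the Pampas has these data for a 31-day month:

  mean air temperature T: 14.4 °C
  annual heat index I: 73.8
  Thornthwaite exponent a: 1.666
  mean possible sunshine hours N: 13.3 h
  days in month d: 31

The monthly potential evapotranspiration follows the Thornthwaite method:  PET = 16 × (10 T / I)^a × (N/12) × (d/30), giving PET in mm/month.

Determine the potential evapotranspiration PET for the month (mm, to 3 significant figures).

55.8 mm

10T/I = 10 × 14.4 / 73.8 = 1.9512
(10T/I)^a = 1.9512^1.666 = 3.0454
Uncorrected PET = 16 × 3.0454 = 48.726 mm
Correction = (N/12)(d/30) = (13.3/12)(31/30) = 1.1453
PET = 48.726 × 1.1453 = 55.806 mm/month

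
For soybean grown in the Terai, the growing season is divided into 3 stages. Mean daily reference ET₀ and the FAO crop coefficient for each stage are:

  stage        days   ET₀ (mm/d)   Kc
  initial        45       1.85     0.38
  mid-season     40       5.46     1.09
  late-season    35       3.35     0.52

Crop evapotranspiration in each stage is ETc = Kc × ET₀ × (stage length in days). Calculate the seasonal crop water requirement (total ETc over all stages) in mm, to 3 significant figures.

331 mm

initial: 0.38 × 1.85 × 45 = 31.64 mm
mid-season: 1.09 × 5.46 × 40 = 238.06 mm
late-season: 0.52 × 3.35 × 35 = 60.97 mm
Seasonal total = 330.67 mm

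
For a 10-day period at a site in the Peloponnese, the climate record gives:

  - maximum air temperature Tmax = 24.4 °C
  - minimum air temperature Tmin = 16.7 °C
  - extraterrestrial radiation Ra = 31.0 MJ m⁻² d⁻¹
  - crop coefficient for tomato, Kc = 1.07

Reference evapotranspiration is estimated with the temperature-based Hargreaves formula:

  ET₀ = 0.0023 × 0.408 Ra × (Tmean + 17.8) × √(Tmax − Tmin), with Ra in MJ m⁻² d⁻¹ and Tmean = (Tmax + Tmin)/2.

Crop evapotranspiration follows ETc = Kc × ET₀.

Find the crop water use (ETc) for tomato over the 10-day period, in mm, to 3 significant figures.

Tmean = (24.4 + 16.7)/2 = 20.55 °C
0.408 Ra = 0.408 × 31.0 = 12.6480 mm/d equivalent
ET₀ = 0.0023 × 12.6480 × (20.55 + 17.8) × √7.7 = 0.0023 × 12.6480 × 38.35 × 2.7749 = 3.0957 mm/d
ETc = Kc × ET₀ = 1.07 × 3.0957 = 3.3124 mm/d
Over 10 days: 3.3124 × 10 = 33.124 mm

33.1 mm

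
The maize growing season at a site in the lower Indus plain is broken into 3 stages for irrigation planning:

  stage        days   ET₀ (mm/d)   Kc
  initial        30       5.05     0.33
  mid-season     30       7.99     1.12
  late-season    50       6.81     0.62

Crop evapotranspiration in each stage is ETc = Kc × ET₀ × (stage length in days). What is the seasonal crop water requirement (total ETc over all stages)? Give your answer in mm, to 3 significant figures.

530 mm

initial: 0.33 × 5.05 × 30 = 50.00 mm
mid-season: 1.12 × 7.99 × 30 = 268.46 mm
late-season: 0.62 × 6.81 × 50 = 211.11 mm
Seasonal total = 529.57 mm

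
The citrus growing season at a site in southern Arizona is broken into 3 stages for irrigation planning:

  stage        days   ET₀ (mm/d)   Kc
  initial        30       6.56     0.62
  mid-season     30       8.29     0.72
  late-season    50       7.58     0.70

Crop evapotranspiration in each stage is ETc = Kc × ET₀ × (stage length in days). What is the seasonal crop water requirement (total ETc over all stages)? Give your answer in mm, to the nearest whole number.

566 mm

initial: 0.62 × 6.56 × 30 = 122.02 mm
mid-season: 0.72 × 8.29 × 30 = 179.06 mm
late-season: 0.70 × 7.58 × 50 = 265.30 mm
Seasonal total = 566.38 mm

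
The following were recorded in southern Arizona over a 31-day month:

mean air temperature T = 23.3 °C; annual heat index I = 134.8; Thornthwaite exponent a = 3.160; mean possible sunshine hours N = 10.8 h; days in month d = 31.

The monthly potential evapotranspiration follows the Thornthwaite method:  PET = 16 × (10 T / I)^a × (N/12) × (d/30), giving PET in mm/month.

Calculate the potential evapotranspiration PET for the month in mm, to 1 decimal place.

10T/I = 10 × 23.3 / 134.8 = 1.7285
(10T/I)^a = 1.7285^3.160 = 5.6368
Uncorrected PET = 16 × 5.6368 = 90.189 mm
Correction = (N/12)(d/30) = (10.8/12)(31/30) = 0.9300
PET = 90.189 × 0.9300 = 83.876 mm/month

83.9 mm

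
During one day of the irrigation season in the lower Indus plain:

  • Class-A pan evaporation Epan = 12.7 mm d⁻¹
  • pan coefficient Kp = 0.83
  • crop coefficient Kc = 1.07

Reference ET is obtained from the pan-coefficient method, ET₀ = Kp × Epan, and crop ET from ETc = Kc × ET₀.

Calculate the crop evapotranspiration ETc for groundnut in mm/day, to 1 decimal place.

11.3 mm/day

ET₀ = 0.83 × 12.7 = 10.5410 mm/d
ETc = Kc × ET₀ = 1.07 × 10.5410 = 11.2789 mm/d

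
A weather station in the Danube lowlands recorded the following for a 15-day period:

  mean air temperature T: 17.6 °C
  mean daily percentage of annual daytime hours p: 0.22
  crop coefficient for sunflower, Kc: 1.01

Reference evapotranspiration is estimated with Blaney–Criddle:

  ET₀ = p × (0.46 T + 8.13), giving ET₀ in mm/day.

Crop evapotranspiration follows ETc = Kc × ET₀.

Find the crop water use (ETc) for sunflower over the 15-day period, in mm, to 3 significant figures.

54.1 mm

ET₀ = 0.22 × (0.46 × 17.6 + 8.13) = 0.22 × 16.226 = 3.5697 mm/d
ETc = Kc × ET₀ = 1.01 × 3.5697 = 3.6054 mm/d
Over 15 days: 3.6054 × 15 = 54.081 mm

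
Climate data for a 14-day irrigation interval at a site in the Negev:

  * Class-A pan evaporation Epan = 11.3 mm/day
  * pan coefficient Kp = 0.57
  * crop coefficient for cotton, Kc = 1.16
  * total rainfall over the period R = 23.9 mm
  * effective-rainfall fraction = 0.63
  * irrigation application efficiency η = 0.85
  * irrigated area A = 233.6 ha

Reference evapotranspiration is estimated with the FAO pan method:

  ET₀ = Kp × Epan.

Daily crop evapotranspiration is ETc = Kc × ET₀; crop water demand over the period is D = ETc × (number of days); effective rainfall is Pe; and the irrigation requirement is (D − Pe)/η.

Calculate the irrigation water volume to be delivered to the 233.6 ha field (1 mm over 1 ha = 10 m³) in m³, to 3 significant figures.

246000 m³

ET₀ = 0.57 × 11.3 = 6.4410 mm/d
ETc = Kc × ET₀ = 1.16 × 6.4410 = 7.4716 mm/d
Crop demand D = ETc × 14 d = 7.4716 × 14 = 104.602 mm
Pe = 0.63 × 23.9 = 15.057 mm
D − Pe = 104.602 − 15.057 = 89.545 mm
Gross irrigation = 89.545 / 0.85 = 105.347 mm
Volume = 105.347 mm × 233.6 ha × 10 = 246090.6 m³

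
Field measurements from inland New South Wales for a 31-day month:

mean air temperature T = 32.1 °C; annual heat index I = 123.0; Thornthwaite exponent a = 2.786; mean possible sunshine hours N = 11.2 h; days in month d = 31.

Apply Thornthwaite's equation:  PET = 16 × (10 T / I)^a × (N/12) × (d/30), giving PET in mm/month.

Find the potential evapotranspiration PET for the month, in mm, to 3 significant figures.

223 mm

10T/I = 10 × 32.1 / 123.0 = 2.6098
(10T/I)^a = 2.6098^2.786 = 14.4766
Uncorrected PET = 16 × 14.4766 = 231.626 mm
Correction = (N/12)(d/30) = (11.2/12)(31/30) = 0.9644
PET = 231.626 × 0.9644 = 223.380 mm/month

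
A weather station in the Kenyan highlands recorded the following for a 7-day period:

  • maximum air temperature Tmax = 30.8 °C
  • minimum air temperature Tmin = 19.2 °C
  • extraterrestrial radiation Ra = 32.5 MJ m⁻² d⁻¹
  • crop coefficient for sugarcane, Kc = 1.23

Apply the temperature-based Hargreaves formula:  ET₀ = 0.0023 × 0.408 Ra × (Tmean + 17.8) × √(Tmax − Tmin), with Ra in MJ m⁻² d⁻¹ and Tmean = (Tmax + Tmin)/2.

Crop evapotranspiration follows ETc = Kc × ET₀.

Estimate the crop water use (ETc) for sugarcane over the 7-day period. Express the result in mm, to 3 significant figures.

38.3 mm

Tmean = (30.8 + 19.2)/2 = 25.00 °C
0.408 Ra = 0.408 × 32.5 = 13.2600 mm/d equivalent
ET₀ = 0.0023 × 13.2600 × (25.00 + 17.8) × √11.6 = 0.0023 × 13.2600 × 42.80 × 3.4059 = 4.4458 mm/d
ETc = Kc × ET₀ = 1.23 × 4.4458 = 5.4683 mm/d
Over 7 days: 5.4683 × 7 = 38.278 mm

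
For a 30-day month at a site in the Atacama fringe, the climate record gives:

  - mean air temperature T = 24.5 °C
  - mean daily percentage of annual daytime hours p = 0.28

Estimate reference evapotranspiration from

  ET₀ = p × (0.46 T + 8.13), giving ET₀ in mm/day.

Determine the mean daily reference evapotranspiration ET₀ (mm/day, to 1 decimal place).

ET₀ = 0.28 × (0.46 × 24.5 + 8.13) = 0.28 × 19.400 = 5.4320 mm/d

5.4 mm/day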